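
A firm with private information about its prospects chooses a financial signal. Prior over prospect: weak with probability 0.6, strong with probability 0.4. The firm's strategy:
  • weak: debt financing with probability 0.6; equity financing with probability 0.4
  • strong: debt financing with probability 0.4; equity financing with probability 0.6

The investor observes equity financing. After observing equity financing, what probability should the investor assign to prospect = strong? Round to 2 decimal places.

Apply Bayes' rule using the sender's strategy as the likelihood.
P(equity financing) = 0.6·0.4 + 0.4·0.6 = 0.48
P(strong | equity financing) = (0.4·0.6) / 0.48 = 0.24 / 0.48 = 0.5

0.50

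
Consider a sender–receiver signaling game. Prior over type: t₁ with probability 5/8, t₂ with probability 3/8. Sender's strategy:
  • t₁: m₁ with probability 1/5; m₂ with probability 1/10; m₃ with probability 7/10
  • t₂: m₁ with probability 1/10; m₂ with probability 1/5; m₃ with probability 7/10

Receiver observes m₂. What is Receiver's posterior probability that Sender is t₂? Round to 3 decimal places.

0.545

Apply Bayes' rule using the sender's strategy as the likelihood.
P(m₂) = (5/8)·(1/10) + (3/8)·(1/5) = 11/80
P(t₂ | m₂) = ((3/8)·(1/5)) / (11/80) = (3/40) / (11/80) = 6/11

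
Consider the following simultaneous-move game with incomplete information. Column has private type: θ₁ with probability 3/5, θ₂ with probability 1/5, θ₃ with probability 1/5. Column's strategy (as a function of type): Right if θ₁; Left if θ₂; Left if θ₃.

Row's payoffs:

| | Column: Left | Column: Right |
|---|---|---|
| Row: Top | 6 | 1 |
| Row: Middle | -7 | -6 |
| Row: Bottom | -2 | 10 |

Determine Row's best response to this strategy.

E[Top] = 3/5·(1) + 1/5·(6) + 1/5·(6) = 3
E[Middle] = 3/5·(-6) + 1/5·(-7) + 1/5·(-7) = -32/5
E[Bottom] = 3/5·(10) + 1/5·(-2) + 1/5·(-2) = 26/5
Best response: Bottom (26/5 is the largest).

Bottom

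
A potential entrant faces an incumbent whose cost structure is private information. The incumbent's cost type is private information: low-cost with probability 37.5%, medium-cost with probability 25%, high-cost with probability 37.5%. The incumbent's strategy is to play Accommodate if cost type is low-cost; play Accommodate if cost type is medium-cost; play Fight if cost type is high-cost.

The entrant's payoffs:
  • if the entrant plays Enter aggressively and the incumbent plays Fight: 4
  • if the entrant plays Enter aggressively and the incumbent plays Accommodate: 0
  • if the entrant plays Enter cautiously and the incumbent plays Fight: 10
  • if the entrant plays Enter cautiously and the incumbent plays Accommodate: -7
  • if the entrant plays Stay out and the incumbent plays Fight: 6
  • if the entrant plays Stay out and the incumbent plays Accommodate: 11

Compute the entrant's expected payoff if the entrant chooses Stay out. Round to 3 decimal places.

9.125

E[Stay out] = 0.375·11 + 0.25·11 + 0.375·6 = 4.125 + 2.75 + 2.25 = 9.125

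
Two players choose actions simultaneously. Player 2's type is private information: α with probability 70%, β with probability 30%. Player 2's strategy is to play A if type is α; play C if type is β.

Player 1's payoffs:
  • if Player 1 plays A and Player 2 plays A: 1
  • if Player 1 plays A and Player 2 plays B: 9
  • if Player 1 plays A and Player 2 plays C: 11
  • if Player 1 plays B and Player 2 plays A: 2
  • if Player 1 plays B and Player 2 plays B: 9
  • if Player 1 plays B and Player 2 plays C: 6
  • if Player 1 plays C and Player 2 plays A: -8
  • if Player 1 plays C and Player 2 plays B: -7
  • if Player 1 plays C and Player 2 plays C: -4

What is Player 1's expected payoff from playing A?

E[A] = 0.7·1 + 0.3·11 = 0.7 + 3.3 = 4

4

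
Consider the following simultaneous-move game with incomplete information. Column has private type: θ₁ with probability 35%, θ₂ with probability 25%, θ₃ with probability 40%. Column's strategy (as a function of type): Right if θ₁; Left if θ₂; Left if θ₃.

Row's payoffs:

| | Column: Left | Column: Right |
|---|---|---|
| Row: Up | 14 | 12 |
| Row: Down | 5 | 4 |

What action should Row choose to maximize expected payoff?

Up

Compute Row's expected payoff for each action, taking the expectation over Column's type.
E[Up] = 0.35·(12) + 0.25·(14) + 0.4·(14) = 13.3
E[Down] = 0.35·(4) + 0.25·(5) + 0.4·(5) = 4.65
Best response: Up (13.3 is the largest).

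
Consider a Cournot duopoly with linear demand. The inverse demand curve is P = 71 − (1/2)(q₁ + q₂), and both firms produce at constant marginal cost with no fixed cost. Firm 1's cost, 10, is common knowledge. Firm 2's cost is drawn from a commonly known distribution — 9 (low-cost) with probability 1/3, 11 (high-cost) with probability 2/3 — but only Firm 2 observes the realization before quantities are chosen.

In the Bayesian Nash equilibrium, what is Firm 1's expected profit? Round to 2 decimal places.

Firm 2 with cost c maximizes (71 − (1/2)(q₁+q₂) − c)·q₂, giving q₂(c) = (71 − c − (1/2)q₁).
E[c₂] = 1/3·9 + 2/3·11 = 10.3333
Firm 1's FOC against E[q₂] yields q₁ = (71 − 2·10 + E[c₂])/(3/2) = (71 − 20 + 10.3333)/(3/2) = 40.8889.
E[P] = 71 − (1/2)·(q₁ + E[q₂]) = 30.4444; Firm 1's expected profit = (E[P] − 10)·q₁ = (30.4444 − 10)·40.8889 = 835.951.

835.95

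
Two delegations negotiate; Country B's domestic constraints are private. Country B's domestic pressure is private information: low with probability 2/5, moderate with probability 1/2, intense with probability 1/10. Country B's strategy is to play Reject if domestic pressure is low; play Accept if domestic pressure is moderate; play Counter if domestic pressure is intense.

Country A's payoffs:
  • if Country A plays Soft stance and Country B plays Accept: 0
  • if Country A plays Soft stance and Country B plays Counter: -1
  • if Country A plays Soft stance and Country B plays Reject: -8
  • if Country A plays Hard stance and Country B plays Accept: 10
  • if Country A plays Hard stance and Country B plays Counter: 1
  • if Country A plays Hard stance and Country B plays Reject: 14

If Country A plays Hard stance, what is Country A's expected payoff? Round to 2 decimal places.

Take the expectation over Country B's domestic pressure, weighting each type's action by its prior probability.
E[Hard stance] = 2/5·14 + 1/2·10 + 1/10·1 = 28/5 + 5 + 1/10 = 107/10

10.70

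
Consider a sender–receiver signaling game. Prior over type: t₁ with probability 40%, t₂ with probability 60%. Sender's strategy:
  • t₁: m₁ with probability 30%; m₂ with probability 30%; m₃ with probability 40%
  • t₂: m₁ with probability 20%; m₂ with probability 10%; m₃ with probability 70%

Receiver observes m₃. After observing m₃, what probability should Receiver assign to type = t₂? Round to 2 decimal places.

P(m₃) = 0.4·0.4 + 0.6·0.7 = 0.58
P(t₂ | m₃) = (0.6·0.7) / 0.58 = 0.42 / 0.58 = 0.724138

0.72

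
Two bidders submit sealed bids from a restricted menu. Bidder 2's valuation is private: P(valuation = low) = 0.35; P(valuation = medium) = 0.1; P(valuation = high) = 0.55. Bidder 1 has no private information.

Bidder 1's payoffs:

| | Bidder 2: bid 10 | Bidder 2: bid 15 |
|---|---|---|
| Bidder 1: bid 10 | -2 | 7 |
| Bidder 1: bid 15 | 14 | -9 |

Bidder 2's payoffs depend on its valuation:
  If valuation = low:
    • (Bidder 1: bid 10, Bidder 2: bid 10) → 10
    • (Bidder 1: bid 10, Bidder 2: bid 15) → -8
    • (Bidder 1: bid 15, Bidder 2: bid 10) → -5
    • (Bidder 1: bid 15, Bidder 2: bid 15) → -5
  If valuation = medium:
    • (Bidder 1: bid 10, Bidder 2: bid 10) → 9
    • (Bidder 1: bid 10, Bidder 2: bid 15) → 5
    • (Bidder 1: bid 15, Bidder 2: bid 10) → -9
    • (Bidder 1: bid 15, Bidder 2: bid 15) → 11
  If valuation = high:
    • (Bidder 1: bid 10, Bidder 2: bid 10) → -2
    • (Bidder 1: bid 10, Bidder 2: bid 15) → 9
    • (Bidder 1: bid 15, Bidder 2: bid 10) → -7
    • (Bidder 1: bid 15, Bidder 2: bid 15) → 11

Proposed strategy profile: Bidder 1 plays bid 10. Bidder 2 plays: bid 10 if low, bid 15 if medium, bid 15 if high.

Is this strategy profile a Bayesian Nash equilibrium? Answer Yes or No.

No

Bidder 1 plays bid 10: E[bid 10] = 0.35·(-2) + 0.1·(7) + 0.55·(7) = 3.85; E[bid 15] = -0.95. Best-responding. ✓
Bidder 2 (valuation low), facing bid 10: bid 10 gives 10, bid 15 gives -8. Proposed bid 10 is best. ✓
Bidder 2 (valuation medium), facing bid 10: bid 10 gives 9, bid 15 gives 5. Proposed bid 15 is not best — profitable deviation exists. ✗
Bidder 2 (valuation high), facing bid 10: bid 10 gives -2, bid 15 gives 9. Proposed bid 15 is best. ✓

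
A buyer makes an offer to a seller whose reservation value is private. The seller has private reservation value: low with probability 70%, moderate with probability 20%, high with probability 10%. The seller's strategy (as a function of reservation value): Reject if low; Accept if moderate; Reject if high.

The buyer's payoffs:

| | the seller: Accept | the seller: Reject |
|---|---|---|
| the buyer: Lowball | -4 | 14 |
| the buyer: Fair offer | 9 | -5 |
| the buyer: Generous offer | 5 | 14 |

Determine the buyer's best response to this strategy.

Generous offer

E[Lowball] = 0.7·(14) + 0.2·(-4) + 0.1·(14) = 10.4
E[Fair offer] = 0.7·(-5) + 0.2·(9) + 0.1·(-5) = -2.2
E[Generous offer] = 0.7·(14) + 0.2·(5) + 0.1·(14) = 12.2
Best response: Generous offer (12.2 is the largest).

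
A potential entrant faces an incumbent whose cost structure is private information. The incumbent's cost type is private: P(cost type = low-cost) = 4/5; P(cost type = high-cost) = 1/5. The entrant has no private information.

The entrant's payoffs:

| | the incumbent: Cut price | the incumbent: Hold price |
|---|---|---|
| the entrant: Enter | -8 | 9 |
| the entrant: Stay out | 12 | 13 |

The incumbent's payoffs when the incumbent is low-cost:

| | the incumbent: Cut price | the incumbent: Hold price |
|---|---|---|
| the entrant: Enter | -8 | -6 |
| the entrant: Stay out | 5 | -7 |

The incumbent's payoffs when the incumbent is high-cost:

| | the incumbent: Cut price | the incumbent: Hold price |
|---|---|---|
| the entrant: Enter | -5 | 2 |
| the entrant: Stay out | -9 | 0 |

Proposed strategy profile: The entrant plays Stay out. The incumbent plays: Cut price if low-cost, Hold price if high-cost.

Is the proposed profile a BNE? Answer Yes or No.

The entrant plays Stay out: E[Stay out] = 4/5·(12) + 1/5·(13) = 61/5; E[Enter] = -23/5. Best-responding. ✓
The incumbent (cost type low-cost), facing Stay out: Cut price gives 5, Hold price gives -7. Proposed Cut price is best. ✓
The incumbent (cost type high-cost), facing Stay out: Cut price gives -9, Hold price gives 0. Proposed Hold price is best. ✓

Yes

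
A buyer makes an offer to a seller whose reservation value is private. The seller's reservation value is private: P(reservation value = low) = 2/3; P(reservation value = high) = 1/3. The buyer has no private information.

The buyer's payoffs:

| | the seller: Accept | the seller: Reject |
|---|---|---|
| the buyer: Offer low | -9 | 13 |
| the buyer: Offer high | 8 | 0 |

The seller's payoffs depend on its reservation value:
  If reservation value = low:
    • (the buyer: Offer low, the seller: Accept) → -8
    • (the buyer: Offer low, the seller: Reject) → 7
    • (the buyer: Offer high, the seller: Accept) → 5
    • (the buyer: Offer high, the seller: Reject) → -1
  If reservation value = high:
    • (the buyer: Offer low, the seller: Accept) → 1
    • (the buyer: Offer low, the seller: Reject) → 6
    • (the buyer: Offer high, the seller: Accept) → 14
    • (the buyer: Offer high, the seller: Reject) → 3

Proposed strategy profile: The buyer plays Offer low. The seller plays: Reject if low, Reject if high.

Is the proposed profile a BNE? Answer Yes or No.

A profile is a BNE iff every type of every player is best-responding given beliefs about the other side.
The buyer plays Offer low: E[Offer low] = 2/3·(13) + 1/3·(13) = 13; E[Offer high] = 0. Best-responding. ✓
The seller (reservation value low), facing Offer low: Accept gives -8, Reject gives 7. Proposed Reject is best. ✓
The seller (reservation value high), facing Offer low: Accept gives 1, Reject gives 6. Proposed Reject is best. ✓

Yes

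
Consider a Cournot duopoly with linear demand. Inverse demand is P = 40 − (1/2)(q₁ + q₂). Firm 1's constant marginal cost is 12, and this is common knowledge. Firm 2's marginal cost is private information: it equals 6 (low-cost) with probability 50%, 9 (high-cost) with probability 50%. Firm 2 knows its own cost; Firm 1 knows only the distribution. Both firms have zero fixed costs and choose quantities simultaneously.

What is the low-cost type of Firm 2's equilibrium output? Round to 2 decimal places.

26.17

Firm 2 with cost c maximizes (40 − (1/2)(q₁+q₂) − c)·q₂, giving q₂(c) = (40 − c − (1/2)q₁).
E[c₂] = 0.5·6 + 0.5·9 = 7.5
Firm 1's FOC against E[q₂] yields q₁ = (40 − 2·12 + E[c₂])/(3/2) = (40 − 24 + 7.5)/(3/2) = 15.6667.
q₂(low-cost) = (40 − 6 − (1/2)·15.6667) = 26.1667.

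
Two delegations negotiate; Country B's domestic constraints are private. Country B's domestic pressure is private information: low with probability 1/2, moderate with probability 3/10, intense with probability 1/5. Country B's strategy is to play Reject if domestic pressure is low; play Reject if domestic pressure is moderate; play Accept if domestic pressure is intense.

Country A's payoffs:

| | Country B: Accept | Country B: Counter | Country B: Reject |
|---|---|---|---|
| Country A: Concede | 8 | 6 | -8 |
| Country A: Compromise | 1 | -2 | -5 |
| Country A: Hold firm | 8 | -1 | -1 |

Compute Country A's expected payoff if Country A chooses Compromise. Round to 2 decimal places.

-3.80

Take the expectation over Country B's domestic pressure, weighting each type's action by its prior probability.
E[Compromise] = 1/2·(-5) + 3/10·(-5) + 1/5·1 = (-5/2) + (-3/2) + 1/5 = -19/5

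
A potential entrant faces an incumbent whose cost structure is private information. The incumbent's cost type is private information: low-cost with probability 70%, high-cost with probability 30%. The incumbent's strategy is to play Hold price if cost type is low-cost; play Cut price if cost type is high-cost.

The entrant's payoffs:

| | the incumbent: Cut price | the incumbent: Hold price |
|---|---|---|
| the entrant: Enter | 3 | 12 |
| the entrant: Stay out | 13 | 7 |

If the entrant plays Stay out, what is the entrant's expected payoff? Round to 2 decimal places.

Take the expectation over the incumbent's cost type, weighting each type's action by its prior probability.
E[Stay out] = 0.7·7 + 0.3·13 = 4.9 + 3.9 = 8.8

8.80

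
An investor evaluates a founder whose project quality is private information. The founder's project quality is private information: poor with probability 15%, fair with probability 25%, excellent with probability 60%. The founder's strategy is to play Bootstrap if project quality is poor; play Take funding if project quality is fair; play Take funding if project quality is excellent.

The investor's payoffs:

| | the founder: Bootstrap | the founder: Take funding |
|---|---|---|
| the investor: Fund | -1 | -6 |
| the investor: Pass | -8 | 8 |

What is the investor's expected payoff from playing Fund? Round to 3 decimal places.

E[Fund] = 0.15·(-1) + 0.25·(-6) + 0.6·(-6) = (-0.15) + (-1.5) + (-3.6) = -5.25

-5.250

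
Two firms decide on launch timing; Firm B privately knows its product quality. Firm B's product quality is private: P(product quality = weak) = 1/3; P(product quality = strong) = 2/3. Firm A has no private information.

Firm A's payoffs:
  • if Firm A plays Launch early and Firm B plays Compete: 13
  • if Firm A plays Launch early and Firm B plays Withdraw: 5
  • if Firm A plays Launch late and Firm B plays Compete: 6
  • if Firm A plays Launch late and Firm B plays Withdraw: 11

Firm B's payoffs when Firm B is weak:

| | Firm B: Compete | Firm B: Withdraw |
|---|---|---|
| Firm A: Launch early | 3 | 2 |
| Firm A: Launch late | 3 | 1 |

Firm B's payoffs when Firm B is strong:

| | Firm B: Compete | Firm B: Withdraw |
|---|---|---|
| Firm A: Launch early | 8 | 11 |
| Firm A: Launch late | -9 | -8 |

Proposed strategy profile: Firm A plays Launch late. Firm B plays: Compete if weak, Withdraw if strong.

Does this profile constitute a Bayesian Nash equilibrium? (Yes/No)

Yes

Firm A plays Launch late: E[Launch late] = 1/3·(6) + 2/3·(11) = 28/3; E[Launch early] = 23/3. Best-responding. ✓
Firm B (product quality weak), facing Launch late: Compete gives 3, Withdraw gives 1. Proposed Compete is best. ✓
Firm B (product quality strong), facing Launch late: Compete gives -9, Withdraw gives -8. Proposed Withdraw is best. ✓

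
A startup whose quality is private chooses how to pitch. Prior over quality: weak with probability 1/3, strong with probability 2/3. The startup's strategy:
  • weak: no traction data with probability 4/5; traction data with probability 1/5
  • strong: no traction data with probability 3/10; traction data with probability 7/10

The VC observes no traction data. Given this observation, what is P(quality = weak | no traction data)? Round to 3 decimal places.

P(no traction data) = (1/3)·(4/5) + (2/3)·(3/10) = 7/15
P(weak | no traction data) = ((1/3)·(4/5)) / (7/15) = (4/15) / (7/15) = 4/7

0.571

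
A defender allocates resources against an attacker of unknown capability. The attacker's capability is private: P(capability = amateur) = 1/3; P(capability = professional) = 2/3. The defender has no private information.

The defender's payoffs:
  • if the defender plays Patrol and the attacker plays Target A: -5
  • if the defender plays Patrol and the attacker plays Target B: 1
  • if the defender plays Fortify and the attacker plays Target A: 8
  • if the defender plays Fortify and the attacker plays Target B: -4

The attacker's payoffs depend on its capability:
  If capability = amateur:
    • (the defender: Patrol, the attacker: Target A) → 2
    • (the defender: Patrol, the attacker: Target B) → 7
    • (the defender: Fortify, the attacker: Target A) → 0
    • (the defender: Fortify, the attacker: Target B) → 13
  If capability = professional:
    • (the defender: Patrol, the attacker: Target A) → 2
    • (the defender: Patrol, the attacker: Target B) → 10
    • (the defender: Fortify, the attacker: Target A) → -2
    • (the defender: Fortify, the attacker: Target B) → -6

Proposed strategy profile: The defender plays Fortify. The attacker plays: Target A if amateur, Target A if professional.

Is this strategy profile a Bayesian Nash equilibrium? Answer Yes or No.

The defender plays Fortify: E[Fortify] = 1/3·(8) + 2/3·(8) = 8; E[Patrol] = -5. Best-responding. ✓
The attacker (capability amateur), facing Fortify: Target A gives 0, Target B gives 13. Proposed Target A is not best — profitable deviation exists. ✗
The attacker (capability professional), facing Fortify: Target A gives -2, Target B gives -6. Proposed Target A is best. ✓

No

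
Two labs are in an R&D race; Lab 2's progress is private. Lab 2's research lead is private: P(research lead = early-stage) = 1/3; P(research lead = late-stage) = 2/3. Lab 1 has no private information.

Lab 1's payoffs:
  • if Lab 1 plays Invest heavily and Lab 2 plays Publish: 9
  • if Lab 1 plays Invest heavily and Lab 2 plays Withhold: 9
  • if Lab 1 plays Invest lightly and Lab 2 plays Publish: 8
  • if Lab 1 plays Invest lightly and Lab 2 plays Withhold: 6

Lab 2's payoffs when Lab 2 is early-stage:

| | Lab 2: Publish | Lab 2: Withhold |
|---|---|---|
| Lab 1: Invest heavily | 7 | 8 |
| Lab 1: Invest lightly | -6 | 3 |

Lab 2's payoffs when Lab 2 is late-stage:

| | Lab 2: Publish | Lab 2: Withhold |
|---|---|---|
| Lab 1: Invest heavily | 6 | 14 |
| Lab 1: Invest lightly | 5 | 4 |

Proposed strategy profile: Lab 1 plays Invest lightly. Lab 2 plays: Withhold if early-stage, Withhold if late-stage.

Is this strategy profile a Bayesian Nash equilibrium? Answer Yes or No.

Lab 1 plays Invest lightly: E[Invest lightly] = 1/3·(6) + 2/3·(6) = 6; E[Invest heavily] = 9. Not best-responding. ✗
Lab 2 (research lead early-stage), facing Invest lightly: Publish gives -6, Withhold gives 3. Proposed Withhold is best. ✓
Lab 2 (research lead late-stage), facing Invest lightly: Publish gives 5, Withhold gives 4. Proposed Withhold is not best — profitable deviation exists. ✗

No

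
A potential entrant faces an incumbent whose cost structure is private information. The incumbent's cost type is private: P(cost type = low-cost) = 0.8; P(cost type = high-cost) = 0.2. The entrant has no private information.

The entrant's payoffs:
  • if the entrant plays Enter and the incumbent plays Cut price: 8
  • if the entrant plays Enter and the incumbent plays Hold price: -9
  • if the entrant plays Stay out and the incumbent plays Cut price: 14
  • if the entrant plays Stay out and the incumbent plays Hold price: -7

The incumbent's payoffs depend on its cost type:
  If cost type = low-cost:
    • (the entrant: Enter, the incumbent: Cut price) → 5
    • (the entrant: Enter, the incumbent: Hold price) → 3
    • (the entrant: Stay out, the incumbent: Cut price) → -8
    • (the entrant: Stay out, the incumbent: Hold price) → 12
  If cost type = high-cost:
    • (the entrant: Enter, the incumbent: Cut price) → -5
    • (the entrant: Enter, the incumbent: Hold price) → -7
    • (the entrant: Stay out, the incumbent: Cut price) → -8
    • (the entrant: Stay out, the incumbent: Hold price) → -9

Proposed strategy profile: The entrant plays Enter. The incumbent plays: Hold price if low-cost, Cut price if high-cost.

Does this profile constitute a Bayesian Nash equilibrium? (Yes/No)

No

The entrant plays Enter: E[Enter] = 0.8·(-9) + 0.2·(8) = -5.6; E[Stay out] = -2.8. Not best-responding. ✗
The incumbent (cost type low-cost), facing Enter: Cut price gives 5, Hold price gives 3. Proposed Hold price is not best — profitable deviation exists. ✗
The incumbent (cost type high-cost), facing Enter: Cut price gives -5, Hold price gives -7. Proposed Cut price is best. ✓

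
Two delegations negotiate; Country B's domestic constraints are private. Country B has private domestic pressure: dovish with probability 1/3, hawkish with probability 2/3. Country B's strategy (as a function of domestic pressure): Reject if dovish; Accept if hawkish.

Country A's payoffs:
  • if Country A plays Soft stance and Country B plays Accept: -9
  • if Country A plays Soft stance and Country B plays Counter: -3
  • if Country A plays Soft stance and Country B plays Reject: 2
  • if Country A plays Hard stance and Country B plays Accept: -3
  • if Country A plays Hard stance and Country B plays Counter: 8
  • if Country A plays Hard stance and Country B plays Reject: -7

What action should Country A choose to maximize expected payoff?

E[Soft stance] = 1/3·(2) + 2/3·(-9) = -16/3
E[Hard stance] = 1/3·(-7) + 2/3·(-3) = -13/3
Best response: Hard stance (-13/3 is the largest).

Hard stance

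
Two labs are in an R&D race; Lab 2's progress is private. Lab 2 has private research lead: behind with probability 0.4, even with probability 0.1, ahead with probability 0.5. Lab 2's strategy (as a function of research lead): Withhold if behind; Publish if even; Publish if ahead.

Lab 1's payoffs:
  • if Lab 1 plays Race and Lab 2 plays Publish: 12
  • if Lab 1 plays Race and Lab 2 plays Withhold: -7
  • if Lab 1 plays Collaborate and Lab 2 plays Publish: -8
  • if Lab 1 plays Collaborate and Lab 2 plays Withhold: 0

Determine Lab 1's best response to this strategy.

Race

E[Race] = 0.4·(-7) + 0.1·(12) + 0.5·(12) = 4.4
E[Collaborate] = 0.4·(0) + 0.1·(-8) + 0.5·(-8) = -4.8
Best response: Race (4.4 is the largest).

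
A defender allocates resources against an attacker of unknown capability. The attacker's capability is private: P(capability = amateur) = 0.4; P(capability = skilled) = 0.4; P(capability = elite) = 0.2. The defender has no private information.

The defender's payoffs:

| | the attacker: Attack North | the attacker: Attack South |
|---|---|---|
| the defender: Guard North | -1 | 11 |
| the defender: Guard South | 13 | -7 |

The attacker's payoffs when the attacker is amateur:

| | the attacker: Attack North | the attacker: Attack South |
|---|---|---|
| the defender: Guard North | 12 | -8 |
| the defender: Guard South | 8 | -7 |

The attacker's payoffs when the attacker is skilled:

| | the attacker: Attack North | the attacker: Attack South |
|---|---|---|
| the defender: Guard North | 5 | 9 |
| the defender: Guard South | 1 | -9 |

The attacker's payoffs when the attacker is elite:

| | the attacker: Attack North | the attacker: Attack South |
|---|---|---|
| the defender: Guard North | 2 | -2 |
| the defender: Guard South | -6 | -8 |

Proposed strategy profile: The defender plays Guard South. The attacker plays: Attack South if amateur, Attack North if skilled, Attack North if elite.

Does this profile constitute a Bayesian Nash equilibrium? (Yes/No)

No

The defender plays Guard South: E[Guard South] = 0.4·(-7) + 0.4·(13) + 0.2·(13) = 5; E[Guard North] = 3.8. Best-responding. ✓
The attacker (capability amateur), facing Guard South: Attack North gives 8, Attack South gives -7. Proposed Attack South is not best — profitable deviation exists. ✗
The attacker (capability skilled), facing Guard South: Attack North gives 1, Attack South gives -9. Proposed Attack North is best. ✓
The attacker (capability elite), facing Guard South: Attack North gives -6, Attack South gives -8. Proposed Attack North is best. ✓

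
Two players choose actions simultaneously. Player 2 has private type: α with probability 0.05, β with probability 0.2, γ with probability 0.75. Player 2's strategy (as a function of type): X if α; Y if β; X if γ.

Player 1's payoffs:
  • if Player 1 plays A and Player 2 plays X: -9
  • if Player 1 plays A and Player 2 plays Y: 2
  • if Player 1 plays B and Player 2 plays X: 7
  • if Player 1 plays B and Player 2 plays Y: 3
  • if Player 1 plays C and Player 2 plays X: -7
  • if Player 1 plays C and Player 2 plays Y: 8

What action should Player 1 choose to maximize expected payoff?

B

E[A] = 0.05·(-9) + 0.2·(2) + 0.75·(-9) = -6.8
E[B] = 0.05·(7) + 0.2·(3) + 0.75·(7) = 6.2
E[C] = 0.05·(-7) + 0.2·(8) + 0.75·(-7) = -4
Best response: B (6.2 is the largest).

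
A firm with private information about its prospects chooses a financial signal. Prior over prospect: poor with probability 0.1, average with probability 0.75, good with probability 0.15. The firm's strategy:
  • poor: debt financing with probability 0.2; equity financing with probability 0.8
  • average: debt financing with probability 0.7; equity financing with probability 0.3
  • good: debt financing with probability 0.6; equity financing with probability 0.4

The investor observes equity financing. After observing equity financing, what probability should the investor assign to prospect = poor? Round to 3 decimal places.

0.219

Apply Bayes' rule using the sender's strategy as the likelihood.
P(equity financing) = 0.1·0.8 + 0.75·0.3 + 0.15·0.4 = 0.365
P(poor | equity financing) = (0.1·0.8) / 0.365 = 0.08 / 0.365 = 0.219178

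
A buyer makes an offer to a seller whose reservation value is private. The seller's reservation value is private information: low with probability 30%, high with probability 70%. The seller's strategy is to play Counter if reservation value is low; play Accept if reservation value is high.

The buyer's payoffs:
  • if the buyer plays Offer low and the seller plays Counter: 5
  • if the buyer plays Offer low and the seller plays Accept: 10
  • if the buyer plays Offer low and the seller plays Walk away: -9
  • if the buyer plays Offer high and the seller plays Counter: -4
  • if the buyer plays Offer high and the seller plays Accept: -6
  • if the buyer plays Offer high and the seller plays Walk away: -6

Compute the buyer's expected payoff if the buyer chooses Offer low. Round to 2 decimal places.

E[Offer low] = 0.3·5 + 0.7·10 = 1.5 + 7 = 8.5

8.50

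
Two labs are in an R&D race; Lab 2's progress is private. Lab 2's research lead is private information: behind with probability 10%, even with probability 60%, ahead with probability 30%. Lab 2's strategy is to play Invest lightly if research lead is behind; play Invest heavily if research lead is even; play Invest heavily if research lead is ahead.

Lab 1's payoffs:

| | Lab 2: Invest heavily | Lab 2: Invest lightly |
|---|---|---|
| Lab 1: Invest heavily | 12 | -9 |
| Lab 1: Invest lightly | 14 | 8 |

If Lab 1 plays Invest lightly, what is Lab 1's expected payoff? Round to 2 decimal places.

Take the expectation over Lab 2's research lead, weighting each type's action by its prior probability.
E[Invest lightly] = 0.1·8 + 0.6·14 + 0.3·14 = 0.8 + 8.4 + 4.2 = 13.4

13.40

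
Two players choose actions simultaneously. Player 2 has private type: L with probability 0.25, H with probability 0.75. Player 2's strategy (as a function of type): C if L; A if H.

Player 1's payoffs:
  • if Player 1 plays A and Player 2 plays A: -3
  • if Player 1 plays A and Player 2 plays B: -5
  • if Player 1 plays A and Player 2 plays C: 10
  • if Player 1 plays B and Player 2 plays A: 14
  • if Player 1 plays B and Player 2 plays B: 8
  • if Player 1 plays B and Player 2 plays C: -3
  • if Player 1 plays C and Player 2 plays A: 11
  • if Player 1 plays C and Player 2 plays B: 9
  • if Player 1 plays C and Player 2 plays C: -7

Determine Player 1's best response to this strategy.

E[A] = 0.25·(10) + 0.75·(-3) = 0.25
E[B] = 0.25·(-3) + 0.75·(14) = 9.75
E[C] = 0.25·(-7) + 0.75·(11) = 6.5
Best response: B (9.75 is the largest).

B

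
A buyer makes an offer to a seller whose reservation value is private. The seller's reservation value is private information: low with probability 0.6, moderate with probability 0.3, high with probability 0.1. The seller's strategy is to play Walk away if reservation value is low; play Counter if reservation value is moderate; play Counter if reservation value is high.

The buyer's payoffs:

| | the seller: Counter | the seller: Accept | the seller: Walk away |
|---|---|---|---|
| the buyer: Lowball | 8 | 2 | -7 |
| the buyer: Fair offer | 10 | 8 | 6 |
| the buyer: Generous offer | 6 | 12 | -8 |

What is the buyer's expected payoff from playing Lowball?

-1

Take the expectation over the seller's reservation value, weighting each type's action by its prior probability.
E[Lowball] = 0.6·(-7) + 0.3·8 + 0.1·8 = (-4.2) + 2.4 + 0.8 = -1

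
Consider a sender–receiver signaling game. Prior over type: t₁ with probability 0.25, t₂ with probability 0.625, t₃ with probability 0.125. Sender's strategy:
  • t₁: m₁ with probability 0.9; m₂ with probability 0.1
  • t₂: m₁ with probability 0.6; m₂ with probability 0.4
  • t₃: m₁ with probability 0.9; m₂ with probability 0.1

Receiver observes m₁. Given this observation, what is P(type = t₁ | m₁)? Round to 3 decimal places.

0.316

P(m₁) = 0.25·0.9 + 0.625·0.6 + 0.125·0.9 = 0.7125
P(t₁ | m₁) = (0.25·0.9) / 0.7125 = 0.225 / 0.7125 = 0.315789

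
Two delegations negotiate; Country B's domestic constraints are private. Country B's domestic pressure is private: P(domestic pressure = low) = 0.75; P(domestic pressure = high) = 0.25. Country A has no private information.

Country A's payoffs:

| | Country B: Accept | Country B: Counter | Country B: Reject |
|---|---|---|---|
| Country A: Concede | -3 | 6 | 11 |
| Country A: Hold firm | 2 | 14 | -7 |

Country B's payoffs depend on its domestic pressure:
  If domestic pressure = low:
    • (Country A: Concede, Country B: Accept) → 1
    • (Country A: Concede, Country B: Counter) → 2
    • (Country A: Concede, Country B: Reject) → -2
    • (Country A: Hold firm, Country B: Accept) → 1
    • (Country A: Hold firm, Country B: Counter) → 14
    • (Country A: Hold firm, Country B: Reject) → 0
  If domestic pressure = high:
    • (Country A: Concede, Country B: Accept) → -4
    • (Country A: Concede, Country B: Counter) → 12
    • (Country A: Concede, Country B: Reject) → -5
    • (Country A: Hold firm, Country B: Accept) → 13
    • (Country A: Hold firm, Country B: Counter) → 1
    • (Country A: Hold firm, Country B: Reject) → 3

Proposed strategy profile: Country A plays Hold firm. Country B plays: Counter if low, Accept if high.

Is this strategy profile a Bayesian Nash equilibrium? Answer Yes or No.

Yes

A profile is a BNE iff every type of every player is best-responding given beliefs about the other side.
Country A plays Hold firm: E[Hold firm] = 0.75·(14) + 0.25·(2) = 11; E[Concede] = 3.75. Best-responding. ✓
Country B (domestic pressure low), facing Hold firm: Accept gives 1, Counter gives 14, Reject gives 0. Proposed Counter is best. ✓
Country B (domestic pressure high), facing Hold firm: Accept gives 13, Counter gives 1, Reject gives 3. Proposed Accept is best. ✓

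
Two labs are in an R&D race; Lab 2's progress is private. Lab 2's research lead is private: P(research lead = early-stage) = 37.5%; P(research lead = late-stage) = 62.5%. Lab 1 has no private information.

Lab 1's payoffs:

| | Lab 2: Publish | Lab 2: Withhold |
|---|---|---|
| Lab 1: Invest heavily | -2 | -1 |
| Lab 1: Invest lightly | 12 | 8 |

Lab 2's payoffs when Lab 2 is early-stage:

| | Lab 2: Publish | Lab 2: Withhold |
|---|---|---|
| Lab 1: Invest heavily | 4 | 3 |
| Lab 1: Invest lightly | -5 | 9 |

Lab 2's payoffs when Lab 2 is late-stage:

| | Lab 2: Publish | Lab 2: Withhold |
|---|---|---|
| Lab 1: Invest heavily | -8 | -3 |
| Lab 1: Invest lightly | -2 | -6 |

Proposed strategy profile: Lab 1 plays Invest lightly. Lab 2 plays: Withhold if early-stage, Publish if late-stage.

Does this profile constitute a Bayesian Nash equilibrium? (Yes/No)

A profile is a BNE iff every type of every player is best-responding given beliefs about the other side.
Lab 1 plays Invest lightly: E[Invest lightly] = 0.375·(8) + 0.625·(12) = 10.5; E[Invest heavily] = -1.625. Best-responding. ✓
Lab 2 (research lead early-stage), facing Invest lightly: Publish gives -5, Withhold gives 9. Proposed Withhold is best. ✓
Lab 2 (research lead late-stage), facing Invest lightly: Publish gives -2, Withhold gives -6. Proposed Publish is best. ✓

Yes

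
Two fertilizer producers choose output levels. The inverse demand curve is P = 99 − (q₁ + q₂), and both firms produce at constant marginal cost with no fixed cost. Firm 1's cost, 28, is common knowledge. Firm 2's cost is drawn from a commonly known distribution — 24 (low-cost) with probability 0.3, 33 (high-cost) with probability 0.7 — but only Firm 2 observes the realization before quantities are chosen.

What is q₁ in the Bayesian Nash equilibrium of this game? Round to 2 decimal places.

24.43

Firm 2 with cost c maximizes (99 − (q₁+q₂) − c)·q₂, giving q₂(c) = (99 − c − q₁)/2.
E[c₂] = 0.3·24 + 0.7·33 = 30.3
Firm 1's FOC against E[q₂] yields q₁ = (99 − 2·28 + E[c₂])/3 = (99 − 56 + 30.3)/3 = 24.4333.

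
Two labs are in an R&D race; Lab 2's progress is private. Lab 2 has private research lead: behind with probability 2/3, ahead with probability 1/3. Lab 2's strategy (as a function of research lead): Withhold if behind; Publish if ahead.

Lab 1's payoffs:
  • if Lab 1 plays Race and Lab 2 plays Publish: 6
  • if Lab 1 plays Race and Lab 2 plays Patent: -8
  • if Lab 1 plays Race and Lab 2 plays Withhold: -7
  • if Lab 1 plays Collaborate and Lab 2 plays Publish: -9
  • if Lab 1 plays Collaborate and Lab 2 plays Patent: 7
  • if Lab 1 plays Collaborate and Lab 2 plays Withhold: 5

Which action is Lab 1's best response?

Collaborate

E[Race] = 2/3·(-7) + 1/3·(6) = -8/3
E[Collaborate] = 2/3·(5) + 1/3·(-9) = 1/3
Best response: Collaborate (1/3 is the largest).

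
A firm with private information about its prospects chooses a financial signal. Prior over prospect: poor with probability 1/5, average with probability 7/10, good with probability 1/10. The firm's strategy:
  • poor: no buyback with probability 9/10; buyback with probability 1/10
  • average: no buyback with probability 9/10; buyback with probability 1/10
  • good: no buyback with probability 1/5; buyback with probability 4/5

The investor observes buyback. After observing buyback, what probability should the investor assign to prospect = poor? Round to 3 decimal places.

P(buyback) = (1/5)·(1/10) + (7/10)·(1/10) + (1/10)·(4/5) = 17/100
P(poor | buyback) = ((1/5)·(1/10)) / (17/100) = (1/50) / (17/100) = 2/17

0.118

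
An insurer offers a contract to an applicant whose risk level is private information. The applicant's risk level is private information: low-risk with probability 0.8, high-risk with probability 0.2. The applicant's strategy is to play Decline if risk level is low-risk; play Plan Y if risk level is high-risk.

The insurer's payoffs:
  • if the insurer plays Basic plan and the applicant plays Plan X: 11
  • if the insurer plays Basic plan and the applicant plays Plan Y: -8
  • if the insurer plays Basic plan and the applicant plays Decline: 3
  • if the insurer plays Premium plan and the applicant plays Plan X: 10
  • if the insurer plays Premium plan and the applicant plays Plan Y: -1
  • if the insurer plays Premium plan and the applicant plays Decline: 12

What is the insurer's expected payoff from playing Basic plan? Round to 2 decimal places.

Take the expectation over the applicant's risk level, weighting each type's action by its prior probability.
E[Basic plan] = 0.8·3 + 0.2·(-8) = 2.4 + (-1.6) = 0.8

0.80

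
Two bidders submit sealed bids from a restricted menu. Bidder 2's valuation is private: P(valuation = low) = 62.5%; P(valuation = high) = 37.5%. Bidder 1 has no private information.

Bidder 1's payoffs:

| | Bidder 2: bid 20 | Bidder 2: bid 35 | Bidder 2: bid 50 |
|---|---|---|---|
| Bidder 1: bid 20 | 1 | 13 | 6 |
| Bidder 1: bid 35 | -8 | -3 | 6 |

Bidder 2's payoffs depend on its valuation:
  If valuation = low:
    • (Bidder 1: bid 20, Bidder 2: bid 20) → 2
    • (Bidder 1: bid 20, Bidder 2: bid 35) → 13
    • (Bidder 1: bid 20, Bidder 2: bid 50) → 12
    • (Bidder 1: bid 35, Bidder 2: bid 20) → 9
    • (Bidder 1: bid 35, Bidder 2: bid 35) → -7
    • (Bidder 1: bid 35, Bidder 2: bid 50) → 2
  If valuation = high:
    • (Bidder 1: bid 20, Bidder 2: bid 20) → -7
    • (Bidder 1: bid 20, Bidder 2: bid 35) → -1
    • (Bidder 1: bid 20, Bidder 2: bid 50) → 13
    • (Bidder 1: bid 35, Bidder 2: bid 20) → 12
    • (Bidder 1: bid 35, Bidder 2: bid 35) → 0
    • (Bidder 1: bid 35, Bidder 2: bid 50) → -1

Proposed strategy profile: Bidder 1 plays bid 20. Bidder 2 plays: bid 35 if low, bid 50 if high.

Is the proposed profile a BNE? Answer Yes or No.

Bidder 1 plays bid 20: E[bid 20] = 0.625·(13) + 0.375·(6) = 10.375; E[bid 35] = 0.375. Best-responding. ✓
Bidder 2 (valuation low), facing bid 20: bid 20 gives 2, bid 35 gives 13, bid 50 gives 12. Proposed bid 35 is best. ✓
Bidder 2 (valuation high), facing bid 20: bid 20 gives -7, bid 35 gives -1, bid 50 gives 13. Proposed bid 50 is best. ✓

Yes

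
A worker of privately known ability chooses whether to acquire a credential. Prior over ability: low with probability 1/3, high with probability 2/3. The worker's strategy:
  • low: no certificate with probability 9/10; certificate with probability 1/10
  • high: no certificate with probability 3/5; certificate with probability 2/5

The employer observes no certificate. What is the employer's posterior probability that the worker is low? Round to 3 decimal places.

P(no certificate) = (1/3)·(9/10) + (2/3)·(3/5) = 7/10
P(low | no certificate) = ((1/3)·(9/10)) / (7/10) = (3/10) / (7/10) = 3/7

0.429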